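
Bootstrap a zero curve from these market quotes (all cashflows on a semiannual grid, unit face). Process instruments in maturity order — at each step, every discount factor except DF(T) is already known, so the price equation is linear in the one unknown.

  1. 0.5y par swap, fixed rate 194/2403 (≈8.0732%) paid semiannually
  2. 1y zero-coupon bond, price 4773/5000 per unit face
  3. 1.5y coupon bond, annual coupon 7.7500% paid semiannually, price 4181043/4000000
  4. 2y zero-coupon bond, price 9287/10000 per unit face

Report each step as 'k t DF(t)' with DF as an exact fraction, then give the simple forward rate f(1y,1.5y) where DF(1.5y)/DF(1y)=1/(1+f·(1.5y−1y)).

1 1/2 2403/2500
2 1 4773/5000
3 3/2 2337/2500
4 2 9287/10000
f(1y,1.5y) = ((4773/5000)/(2337/2500) − 1)/(1/2) = 33/779 ≈ 4.2362%

step 1 [0.5y] swap r/2=97/2403: DF=(1 − 97/2403·(0))/(1+97/2403) = 2403/2500 ≈ 0.961200
step 2 [1y] zero: DF = P = 4773/5000 ≈ 0.954600
step 3 [1.5y] bond c/2=31/800: DF=(4181043/4000000 − 31/800·(0.961200+0.954600))/(1+31/800) = 2337/2500 ≈ 0.934800
step 4 [2y] zero: DF = P = 9287/10000 ≈ 0.928700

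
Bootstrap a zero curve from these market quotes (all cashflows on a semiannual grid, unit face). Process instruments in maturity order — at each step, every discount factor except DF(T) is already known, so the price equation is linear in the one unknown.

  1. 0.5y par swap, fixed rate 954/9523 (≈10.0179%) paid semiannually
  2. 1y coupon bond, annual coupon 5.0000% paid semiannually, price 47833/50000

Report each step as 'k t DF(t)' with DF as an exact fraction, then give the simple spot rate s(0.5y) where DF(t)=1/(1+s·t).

step 1 [0.5y] swap r/2=477/9523: DF=(1 − 477/9523·(0))/(1+477/9523) = 9523/10000 ≈ 0.952300
step 2 [1y] bond c/2=1/40: DF=(47833/50000 − 1/40·(0.952300))/(1+1/40) = 9101/10000 ≈ 0.910100

1 1/2 9523/10000
2 1 9101/10000
s(0.5y) = (1/(9523/10000) − 1)/(1/2) = 954/9523 ≈ 10.0179%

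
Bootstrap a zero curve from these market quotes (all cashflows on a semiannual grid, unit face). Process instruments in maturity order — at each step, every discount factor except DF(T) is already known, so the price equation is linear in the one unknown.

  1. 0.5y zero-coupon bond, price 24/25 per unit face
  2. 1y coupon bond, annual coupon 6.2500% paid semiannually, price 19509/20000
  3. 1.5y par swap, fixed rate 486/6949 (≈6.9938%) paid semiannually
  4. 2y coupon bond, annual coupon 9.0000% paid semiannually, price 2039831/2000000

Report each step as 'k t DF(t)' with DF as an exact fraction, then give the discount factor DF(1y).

step 1 [0.5y] zero: DF = P = 24/25 ≈ 0.960000
step 2 [1y] bond c/2=1/32: DF=(19509/20000 − 1/32·(0.960000))/(1+1/32) = 573/625 ≈ 0.916800
step 3 [1.5y] swap r/2=243/6949: DF=(1 − 243/6949·(0.960000+0.916800))/(1+243/6949) = 2257/2500 ≈ 0.902800
step 4 [2y] bond c/2=9/200: DF=(2039831/2000000 − 9/200·(0.960000+0.916800+0.902800))/(1+9/200) = 8563/10000 ≈ 0.856300

1 1/2 24/25
2 1 573/625
3 3/2 2257/2500
4 2 8563/10000
DF(1y) = 573/625 ≈ 0.916800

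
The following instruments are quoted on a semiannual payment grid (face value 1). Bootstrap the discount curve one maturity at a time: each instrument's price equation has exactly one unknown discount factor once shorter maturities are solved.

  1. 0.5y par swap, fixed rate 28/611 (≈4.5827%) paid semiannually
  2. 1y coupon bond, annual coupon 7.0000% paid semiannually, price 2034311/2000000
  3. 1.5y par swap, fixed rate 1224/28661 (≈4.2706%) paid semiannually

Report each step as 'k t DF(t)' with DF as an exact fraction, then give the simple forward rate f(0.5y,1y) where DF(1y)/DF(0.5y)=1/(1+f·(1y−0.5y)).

1 1/2 611/625
2 1 9497/10000
3 3/2 2347/2500
f(0.5y,1y) = ((611/625)/(9497/10000) − 1)/(1/2) = 558/9497 ≈ 5.8755%

step 1 [0.5y] swap r/2=14/611: DF=(1 − 14/611·(0))/(1+14/611) = 611/625 ≈ 0.977600
step 2 [1y] bond c/2=7/200: DF=(2034311/2000000 − 7/200·(0.977600))/(1+7/200) = 9497/10000 ≈ 0.949700
step 3 [1.5y] swap r/2=612/28661: DF=(1 − 612/28661·(0.977600+0.949700))/(1+612/28661) = 2347/2500 ≈ 0.938800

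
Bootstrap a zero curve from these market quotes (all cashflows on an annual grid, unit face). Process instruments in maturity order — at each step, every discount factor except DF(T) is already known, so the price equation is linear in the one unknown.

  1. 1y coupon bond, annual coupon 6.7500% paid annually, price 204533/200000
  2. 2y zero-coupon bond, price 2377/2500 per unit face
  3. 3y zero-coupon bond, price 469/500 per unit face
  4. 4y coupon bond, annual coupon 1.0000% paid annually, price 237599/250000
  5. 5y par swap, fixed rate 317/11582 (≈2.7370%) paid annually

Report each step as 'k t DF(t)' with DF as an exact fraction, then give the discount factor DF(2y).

step 1 [1y] bond c/1=27/400: DF=(204533/200000 − 27/400·(0))/(1+27/400) = 479/500 ≈ 0.958000
step 2 [2y] zero: DF = P = 2377/2500 ≈ 0.950800
step 3 [3y] zero: DF = P = 469/500 ≈ 0.938000
step 4 [4y] bond c/1=1/100: DF=(237599/250000 − 1/100·(0.958000+0.950800+0.938000))/(1+1/100) = 1141/1250 ≈ 0.912800
step 5 [5y] swap r/1=317/11582: DF=(1 − 317/11582·(0.958000+0.950800+0.938000+0.912800))/(1+317/11582) = 2183/2500 ≈ 0.873200

1 1 479/500
2 2 2377/2500
3 3 469/500
4 4 1141/1250
5 5 2183/2500
DF(2y) = 2377/2500 ≈ 0.950800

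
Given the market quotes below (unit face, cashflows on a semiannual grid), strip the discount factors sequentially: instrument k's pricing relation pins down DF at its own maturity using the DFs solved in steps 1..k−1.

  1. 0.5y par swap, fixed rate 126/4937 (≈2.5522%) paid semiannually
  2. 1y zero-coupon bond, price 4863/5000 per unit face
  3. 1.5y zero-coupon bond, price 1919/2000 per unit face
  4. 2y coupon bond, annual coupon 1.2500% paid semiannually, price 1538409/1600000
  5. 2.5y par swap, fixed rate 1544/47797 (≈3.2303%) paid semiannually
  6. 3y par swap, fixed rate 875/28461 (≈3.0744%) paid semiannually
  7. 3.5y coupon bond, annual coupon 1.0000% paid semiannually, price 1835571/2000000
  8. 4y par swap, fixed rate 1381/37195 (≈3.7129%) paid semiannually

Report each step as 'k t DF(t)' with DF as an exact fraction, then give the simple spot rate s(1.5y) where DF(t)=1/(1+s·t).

step 1 [0.5y] swap r/2=63/4937: DF=(1 − 63/4937·(0))/(1+63/4937) = 4937/5000 ≈ 0.987400
step 2 [1y] zero: DF = P = 4863/5000 ≈ 0.972600
step 3 [1.5y] zero: DF = P = 1919/2000 ≈ 0.959500
step 4 [2y] bond c/2=1/160: DF=(1538409/1600000 − 1/160·(0.987400+0.972600+0.959500))/(1+1/160) = 4687/5000 ≈ 0.937400
step 5 [2.5y] swap r/2=772/47797: DF=(1 − 772/47797·(0.987400+0.972600+0.959500+0.937400))/(1+772/47797) = 2307/2500 ≈ 0.922800
step 6 [3y] swap r/2=875/56922: DF=(1 − 875/56922·(0.987400+0.972600+0.959500+0.937400+0.922800))/(1+875/56922) = 73/80 ≈ 0.912500
step 7 [3.5y] bond c/2=1/200: DF=(1835571/2000000 − 1/200·(0.987400+0.972600+0.959500+0.937400+0.922800+0.912500))/(1+1/200) = 8849/10000 ≈ 0.884900
step 8 [4y] swap r/2=1381/74390: DF=(1 − 1381/74390·(0.987400+0.972600+0.959500+0.937400+0.922800+0.912500+0.884900))/(1+1381/74390) = 8619/10000 ≈ 0.861900

1 1/2 4937/5000
2 1 4863/5000
3 3/2 1919/2000
4 2 4687/5000
5 5/2 2307/2500
6 3 73/80
7 7/2 8849/10000
8 4 8619/10000
s(1.5y) = (1/(1919/2000) − 1)/(3/2) = 54/1919 ≈ 2.8140%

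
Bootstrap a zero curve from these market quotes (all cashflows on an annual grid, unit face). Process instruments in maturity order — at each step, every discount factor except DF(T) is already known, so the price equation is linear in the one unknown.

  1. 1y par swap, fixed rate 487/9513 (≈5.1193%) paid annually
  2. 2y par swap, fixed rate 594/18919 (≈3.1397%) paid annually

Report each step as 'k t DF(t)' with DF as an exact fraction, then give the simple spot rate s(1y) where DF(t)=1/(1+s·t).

1 1 9513/10000
2 2 4703/5000
s(1y) = (1/(9513/10000) − 1)/(1) = 487/9513 ≈ 5.1193%

step 1 [1y] swap r/1=487/9513: DF=(1 − 487/9513·(0))/(1+487/9513) = 9513/10000 ≈ 0.951300
step 2 [2y] swap r/1=594/18919: DF=(1 − 594/18919·(0.951300))/(1+594/18919) = 4703/5000 ≈ 0.940600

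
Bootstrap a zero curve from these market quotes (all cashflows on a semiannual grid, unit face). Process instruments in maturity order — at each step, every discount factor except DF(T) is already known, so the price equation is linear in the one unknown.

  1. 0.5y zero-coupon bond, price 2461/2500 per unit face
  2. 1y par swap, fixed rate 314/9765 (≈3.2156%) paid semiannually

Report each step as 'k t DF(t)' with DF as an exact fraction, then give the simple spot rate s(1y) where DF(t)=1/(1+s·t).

step 1 [0.5y] zero: DF = P = 2461/2500 ≈ 0.984400
step 2 [1y] swap r/2=157/9765: DF=(1 − 157/9765·(0.984400))/(1+157/9765) = 4843/5000 ≈ 0.968600

1 1/2 2461/2500
2 1 4843/5000
s(1y) = (1/(4843/5000) − 1)/(1) = 157/4843 ≈ 3.2418%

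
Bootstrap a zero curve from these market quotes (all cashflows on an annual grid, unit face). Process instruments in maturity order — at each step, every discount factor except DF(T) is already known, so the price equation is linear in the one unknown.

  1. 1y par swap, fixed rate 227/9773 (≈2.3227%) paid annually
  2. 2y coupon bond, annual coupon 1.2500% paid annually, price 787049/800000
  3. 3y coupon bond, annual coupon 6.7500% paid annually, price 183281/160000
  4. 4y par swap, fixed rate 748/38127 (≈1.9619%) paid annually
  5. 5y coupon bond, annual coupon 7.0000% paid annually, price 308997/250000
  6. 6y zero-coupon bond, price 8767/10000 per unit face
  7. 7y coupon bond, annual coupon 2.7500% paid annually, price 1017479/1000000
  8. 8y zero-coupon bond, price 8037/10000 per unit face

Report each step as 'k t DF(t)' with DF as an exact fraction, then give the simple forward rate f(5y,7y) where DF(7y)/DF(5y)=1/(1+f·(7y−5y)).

step 1 [1y] swap r/1=227/9773: DF=(1 − 227/9773·(0))/(1+227/9773) = 9773/10000 ≈ 0.977300
step 2 [2y] bond c/1=1/80: DF=(787049/800000 − 1/80·(0.977300))/(1+1/80) = 2399/2500 ≈ 0.959600
step 3 [3y] bond c/1=27/400: DF=(183281/160000 − 27/400·(0.977300+0.959600))/(1+27/400) = 4753/5000 ≈ 0.950600
step 4 [4y] swap r/1=748/38127: DF=(1 − 748/38127·(0.977300+0.959600+0.950600))/(1+748/38127) = 2313/2500 ≈ 0.925200
step 5 [5y] bond c/1=7/100: DF=(308997/250000 − 7/100·(0.977300+0.959600+0.950600+0.925200))/(1+7/100) = 9057/10000 ≈ 0.905700
step 6 [6y] zero: DF = P = 8767/10000 ≈ 0.876700
step 7 [7y] bond c/1=11/400: DF=(1017479/1000000 − 11/400·(0.977300+0.959600+0.950600+0.925200+0.905700+0.876700))/(1+11/400) = 1681/2000 ≈ 0.840500
step 8 [8y] zero: DF = P = 8037/10000 ≈ 0.803700

1 1 9773/10000
2 2 2399/2500
3 3 4753/5000
4 4 2313/2500
5 5 9057/10000
6 6 8767/10000
7 7 1681/2000
8 8 8037/10000
f(5y,7y) = ((9057/10000)/(1681/2000) − 1)/(2) = 326/8405 ≈ 3.8786%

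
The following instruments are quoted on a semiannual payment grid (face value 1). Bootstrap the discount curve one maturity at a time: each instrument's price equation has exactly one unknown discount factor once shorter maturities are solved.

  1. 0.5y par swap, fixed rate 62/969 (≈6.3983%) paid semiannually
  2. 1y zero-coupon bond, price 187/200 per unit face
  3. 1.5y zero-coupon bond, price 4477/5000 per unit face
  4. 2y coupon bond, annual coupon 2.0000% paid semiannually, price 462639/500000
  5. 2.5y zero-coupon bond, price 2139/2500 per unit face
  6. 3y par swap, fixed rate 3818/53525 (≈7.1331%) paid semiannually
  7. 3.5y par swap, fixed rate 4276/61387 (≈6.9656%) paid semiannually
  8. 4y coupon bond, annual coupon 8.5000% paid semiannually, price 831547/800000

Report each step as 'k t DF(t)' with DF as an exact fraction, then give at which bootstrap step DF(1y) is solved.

step 1 [0.5y] swap r/2=31/969: DF=(1 − 31/969·(0))/(1+31/969) = 969/1000 ≈ 0.969000
step 2 [1y] zero: DF = P = 187/200 ≈ 0.935000
step 3 [1.5y] zero: DF = P = 4477/5000 ≈ 0.895400
step 4 [2y] bond c/2=1/100: DF=(462639/500000 − 1/100·(0.969000+0.935000+0.895400))/(1+1/100) = 2221/2500 ≈ 0.888400
step 5 [2.5y] zero: DF = P = 2139/2500 ≈ 0.855600
step 6 [3y] swap r/2=1909/53525: DF=(1 − 1909/53525·(0.969000+0.935000+0.895400+0.888400+0.855600))/(1+1909/53525) = 8091/10000 ≈ 0.809100
step 7 [3.5y] swap r/2=2138/61387: DF=(1 − 2138/61387·(0.969000+0.935000+0.895400+0.888400+0.855600+0.809100))/(1+2138/61387) = 3931/5000 ≈ 0.786200
step 8 [4y] bond c/2=17/400: DF=(831547/800000 − 17/400·(0.969000+0.935000+0.895400+0.888400+0.855600+0.809100+0.786200))/(1+17/400) = 1867/2500 ≈ 0.746800

1 1/2 969/1000
2 1 187/200
3 3/2 4477/5000
4 2 2221/2500
5 5/2 2139/2500
6 3 8091/10000
7 7/2 3931/5000
8 4 1867/2500
DF(1y) is solved at step 2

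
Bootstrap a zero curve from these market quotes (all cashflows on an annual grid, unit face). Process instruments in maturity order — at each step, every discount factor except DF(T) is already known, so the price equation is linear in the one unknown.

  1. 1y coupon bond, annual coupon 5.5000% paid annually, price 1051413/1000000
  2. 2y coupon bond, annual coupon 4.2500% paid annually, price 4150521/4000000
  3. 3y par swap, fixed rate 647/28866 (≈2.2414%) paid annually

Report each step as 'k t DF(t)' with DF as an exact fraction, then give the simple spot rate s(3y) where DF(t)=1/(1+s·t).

step 1 [1y] bond c/1=11/200: DF=(1051413/1000000 − 11/200·(0))/(1+11/200) = 4983/5000 ≈ 0.996600
step 2 [2y] bond c/1=17/400: DF=(4150521/4000000 − 17/400·(0.996600))/(1+17/400) = 9547/10000 ≈ 0.954700
step 3 [3y] swap r/1=647/28866: DF=(1 − 647/28866·(0.996600+0.954700))/(1+647/28866) = 9353/10000 ≈ 0.935300

1 1 4983/5000
2 2 9547/10000
3 3 9353/10000
s(3y) = (1/(9353/10000) − 1)/(3) = 647/28059 ≈ 2.3059%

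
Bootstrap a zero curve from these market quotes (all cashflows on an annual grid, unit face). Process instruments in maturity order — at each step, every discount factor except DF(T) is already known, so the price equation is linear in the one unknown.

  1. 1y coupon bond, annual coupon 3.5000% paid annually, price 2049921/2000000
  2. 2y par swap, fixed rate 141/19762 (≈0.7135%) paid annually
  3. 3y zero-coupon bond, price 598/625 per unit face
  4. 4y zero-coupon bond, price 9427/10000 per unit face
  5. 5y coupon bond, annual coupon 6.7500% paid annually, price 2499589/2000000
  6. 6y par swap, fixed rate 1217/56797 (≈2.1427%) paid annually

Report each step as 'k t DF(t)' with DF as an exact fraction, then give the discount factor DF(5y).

step 1 [1y] bond c/1=7/200: DF=(2049921/2000000 − 7/200·(0))/(1+7/200) = 9903/10000 ≈ 0.990300
step 2 [2y] swap r/1=141/19762: DF=(1 − 141/19762·(0.990300))/(1+141/19762) = 9859/10000 ≈ 0.985900
step 3 [3y] zero: DF = P = 598/625 ≈ 0.956800
step 4 [4y] zero: DF = P = 9427/10000 ≈ 0.942700
step 5 [5y] bond c/1=27/400: DF=(2499589/2000000 − 27/400·(0.990300+0.985900+0.956800+0.942700))/(1+27/400) = 9257/10000 ≈ 0.925700
step 6 [6y] swap r/1=1217/56797: DF=(1 − 1217/56797·(0.990300+0.985900+0.956800+0.942700+0.925700))/(1+1217/56797) = 8783/10000 ≈ 0.878300

1 1 9903/10000
2 2 9859/10000
3 3 598/625
4 4 9427/10000
5 5 9257/10000
6 6 8783/10000
DF(5y) = 9257/10000 ≈ 0.925700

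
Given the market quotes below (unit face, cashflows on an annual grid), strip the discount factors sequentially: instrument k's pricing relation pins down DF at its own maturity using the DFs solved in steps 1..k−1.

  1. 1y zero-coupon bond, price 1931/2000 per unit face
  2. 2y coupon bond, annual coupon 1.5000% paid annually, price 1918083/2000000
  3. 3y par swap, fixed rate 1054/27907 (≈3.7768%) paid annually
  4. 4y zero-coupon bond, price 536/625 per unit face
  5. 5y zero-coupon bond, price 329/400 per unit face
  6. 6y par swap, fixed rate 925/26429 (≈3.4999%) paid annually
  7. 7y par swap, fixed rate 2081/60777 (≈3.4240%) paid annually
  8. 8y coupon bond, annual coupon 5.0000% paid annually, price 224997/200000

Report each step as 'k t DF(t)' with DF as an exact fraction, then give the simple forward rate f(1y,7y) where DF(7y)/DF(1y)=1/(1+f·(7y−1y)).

1 1 1931/2000
2 2 4653/5000
3 3 4473/5000
4 4 536/625
5 5 329/400
6 6 163/200
7 7 7919/10000
8 8 391/500
f(1y,7y) = ((1931/2000)/(7919/10000) − 1)/(6) = 868/23757 ≈ 3.6537%

step 1 [1y] zero: DF = P = 1931/2000 ≈ 0.965500
step 2 [2y] bond c/1=3/200: DF=(1918083/2000000 − 3/200·(0.965500))/(1+3/200) = 4653/5000 ≈ 0.930600
step 3 [3y] swap r/1=1054/27907: DF=(1 − 1054/27907·(0.965500+0.930600))/(1+1054/27907) = 4473/5000 ≈ 0.894600
step 4 [4y] zero: DF = P = 536/625 ≈ 0.857600
step 5 [5y] zero: DF = P = 329/400 ≈ 0.822500
step 6 [6y] swap r/1=925/26429: DF=(1 − 925/26429·(0.965500+0.930600+0.894600+0.857600+0.822500))/(1+925/26429) = 163/200 ≈ 0.815000
step 7 [7y] swap r/1=2081/60777: DF=(1 − 2081/60777·(0.965500+0.930600+0.894600+0.857600+0.822500+0.815000))/(1+2081/60777) = 7919/10000 ≈ 0.791900
step 8 [8y] bond c/1=1/20: DF=(224997/200000 − 1/20·(0.965500+0.930600+0.894600+0.857600+0.822500+0.815000+0.791900))/(1+1/20) = 391/500 ≈ 0.782000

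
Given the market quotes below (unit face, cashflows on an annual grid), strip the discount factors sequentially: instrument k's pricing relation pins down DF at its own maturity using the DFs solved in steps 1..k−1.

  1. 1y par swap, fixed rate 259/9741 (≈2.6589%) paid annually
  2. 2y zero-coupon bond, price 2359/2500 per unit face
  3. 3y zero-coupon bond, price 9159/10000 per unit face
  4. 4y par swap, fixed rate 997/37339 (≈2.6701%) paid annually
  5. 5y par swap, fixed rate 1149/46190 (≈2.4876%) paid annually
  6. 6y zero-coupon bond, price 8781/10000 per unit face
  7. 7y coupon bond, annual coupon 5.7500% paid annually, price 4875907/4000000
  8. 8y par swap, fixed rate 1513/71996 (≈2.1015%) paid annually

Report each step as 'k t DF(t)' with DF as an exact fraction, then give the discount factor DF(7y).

step 1 [1y] swap r/1=259/9741: DF=(1 − 259/9741·(0))/(1+259/9741) = 9741/10000 ≈ 0.974100
step 2 [2y] zero: DF = P = 2359/2500 ≈ 0.943600
step 3 [3y] zero: DF = P = 9159/10000 ≈ 0.915900
step 4 [4y] swap r/1=997/37339: DF=(1 − 997/37339·(0.974100+0.943600+0.915900))/(1+997/37339) = 9003/10000 ≈ 0.900300
step 5 [5y] swap r/1=1149/46190: DF=(1 − 1149/46190·(0.974100+0.943600+0.915900+0.900300))/(1+1149/46190) = 8851/10000 ≈ 0.885100
step 6 [6y] zero: DF = P = 8781/10000 ≈ 0.878100
step 7 [7y] bond c/1=23/400: DF=(4875907/4000000 − 23/400·(0.974100+0.943600+0.915900+0.900300+0.885100+0.878100))/(1+23/400) = 4269/5000 ≈ 0.853800
step 8 [8y] swap r/1=1513/71996: DF=(1 − 1513/71996·(0.974100+0.943600+0.915900+0.900300+0.885100+0.878100+0.853800))/(1+1513/71996) = 8487/10000 ≈ 0.848700

1 1 9741/10000
2 2 2359/2500
3 3 9159/10000
4 4 9003/10000
5 5 8851/10000
6 6 8781/10000
7 7 4269/5000
8 8 8487/10000
DF(7y) = 4269/5000 ≈ 0.853800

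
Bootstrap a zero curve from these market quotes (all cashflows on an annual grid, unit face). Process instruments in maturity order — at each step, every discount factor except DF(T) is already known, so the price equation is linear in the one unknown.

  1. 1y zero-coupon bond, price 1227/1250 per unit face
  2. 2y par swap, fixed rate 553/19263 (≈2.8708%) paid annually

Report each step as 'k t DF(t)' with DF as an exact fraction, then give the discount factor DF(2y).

step 1 [1y] zero: DF = P = 1227/1250 ≈ 0.981600
step 2 [2y] swap r/1=553/19263: DF=(1 − 553/19263·(0.981600))/(1+553/19263) = 9447/10000 ≈ 0.944700

1 1 1227/1250
2 2 9447/10000
DF(2y) = 9447/10000 ≈ 0.944700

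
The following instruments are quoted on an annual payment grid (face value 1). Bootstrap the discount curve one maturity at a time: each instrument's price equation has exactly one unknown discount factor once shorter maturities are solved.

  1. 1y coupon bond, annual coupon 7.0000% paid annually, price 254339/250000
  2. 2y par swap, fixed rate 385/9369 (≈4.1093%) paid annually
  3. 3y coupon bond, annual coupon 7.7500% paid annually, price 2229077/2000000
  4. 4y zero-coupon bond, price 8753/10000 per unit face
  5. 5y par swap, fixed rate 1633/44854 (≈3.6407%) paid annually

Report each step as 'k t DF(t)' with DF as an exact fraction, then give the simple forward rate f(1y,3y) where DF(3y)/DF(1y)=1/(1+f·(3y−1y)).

1 1 2377/2500
2 2 923/1000
3 3 2249/2500
4 4 8753/10000
5 5 8367/10000
f(1y,3y) = ((2377/2500)/(2249/2500) − 1)/(2) = 64/2249 ≈ 2.8457%

step 1 [1y] bond c/1=7/100: DF=(254339/250000 − 7/100·(0))/(1+7/100) = 2377/2500 ≈ 0.950800
step 2 [2y] swap r/1=385/9369: DF=(1 − 385/9369·(0.950800))/(1+385/9369) = 923/1000 ≈ 0.923000
step 3 [3y] bond c/1=31/400: DF=(2229077/2000000 − 31/400·(0.950800+0.923000))/(1+31/400) = 2249/2500 ≈ 0.899600
step 4 [4y] zero: DF = P = 8753/10000 ≈ 0.875300
step 5 [5y] swap r/1=1633/44854: DF=(1 − 1633/44854·(0.950800+0.923000+0.899600+0.875300))/(1+1633/44854) = 8367/10000 ≈ 0.836700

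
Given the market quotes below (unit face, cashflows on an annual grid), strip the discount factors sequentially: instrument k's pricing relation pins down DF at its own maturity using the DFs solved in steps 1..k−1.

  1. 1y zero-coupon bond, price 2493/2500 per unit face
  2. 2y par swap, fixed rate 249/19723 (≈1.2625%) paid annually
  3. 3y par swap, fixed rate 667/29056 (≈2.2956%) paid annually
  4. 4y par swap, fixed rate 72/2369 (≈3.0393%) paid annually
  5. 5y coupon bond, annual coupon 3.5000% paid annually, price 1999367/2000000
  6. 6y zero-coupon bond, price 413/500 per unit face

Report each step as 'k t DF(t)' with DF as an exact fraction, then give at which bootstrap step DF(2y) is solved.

step 1 [1y] zero: DF = P = 2493/2500 ≈ 0.997200
step 2 [2y] swap r/1=249/19723: DF=(1 − 249/19723·(0.997200))/(1+249/19723) = 9751/10000 ≈ 0.975100
step 3 [3y] swap r/1=667/29056: DF=(1 − 667/29056·(0.997200+0.975100))/(1+667/29056) = 9333/10000 ≈ 0.933300
step 4 [4y] swap r/1=72/2369: DF=(1 − 72/2369·(0.997200+0.975100+0.933300))/(1+72/2369) = 553/625 ≈ 0.884800
step 5 [5y] bond c/1=7/200: DF=(1999367/2000000 − 7/200·(0.997200+0.975100+0.933300+0.884800))/(1+7/200) = 8377/10000 ≈ 0.837700
step 6 [6y] zero: DF = P = 413/500 ≈ 0.826000

1 1 2493/2500
2 2 9751/10000
3 3 9333/10000
4 4 553/625
5 5 8377/10000
6 6 413/500
DF(2y) is solved at step 2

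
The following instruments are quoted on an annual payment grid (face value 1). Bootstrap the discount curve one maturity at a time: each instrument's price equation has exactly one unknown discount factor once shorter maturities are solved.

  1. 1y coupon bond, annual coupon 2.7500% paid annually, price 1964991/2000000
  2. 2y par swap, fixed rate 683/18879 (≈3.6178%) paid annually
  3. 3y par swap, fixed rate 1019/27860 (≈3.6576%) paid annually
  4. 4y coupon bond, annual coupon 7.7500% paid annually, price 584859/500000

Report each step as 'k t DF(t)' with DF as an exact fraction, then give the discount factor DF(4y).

step 1 [1y] bond c/1=11/400: DF=(1964991/2000000 − 11/400·(0))/(1+11/400) = 4781/5000 ≈ 0.956200
step 2 [2y] swap r/1=683/18879: DF=(1 − 683/18879·(0.956200))/(1+683/18879) = 9317/10000 ≈ 0.931700
step 3 [3y] swap r/1=1019/27860: DF=(1 − 1019/27860·(0.956200+0.931700))/(1+1019/27860) = 8981/10000 ≈ 0.898100
step 4 [4y] bond c/1=31/400: DF=(584859/500000 − 31/400·(0.956200+0.931700+0.898100))/(1+31/400) = 2213/2500 ≈ 0.885200

1 1 4781/5000
2 2 9317/10000
3 3 8981/10000
4 4 2213/2500
DF(4y) = 2213/2500 ≈ 0.885200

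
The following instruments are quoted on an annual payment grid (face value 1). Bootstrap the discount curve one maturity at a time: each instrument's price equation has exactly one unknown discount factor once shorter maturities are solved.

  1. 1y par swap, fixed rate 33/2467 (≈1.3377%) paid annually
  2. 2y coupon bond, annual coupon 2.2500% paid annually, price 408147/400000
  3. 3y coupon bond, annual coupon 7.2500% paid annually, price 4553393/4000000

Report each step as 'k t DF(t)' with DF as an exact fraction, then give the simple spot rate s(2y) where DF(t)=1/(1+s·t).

step 1 [1y] swap r/1=33/2467: DF=(1 − 33/2467·(0))/(1+33/2467) = 2467/2500 ≈ 0.986800
step 2 [2y] bond c/1=9/400: DF=(408147/400000 − 9/400·(0.986800))/(1+9/400) = 4881/5000 ≈ 0.976200
step 3 [3y] bond c/1=29/400: DF=(4553393/4000000 − 29/400·(0.986800+0.976200))/(1+29/400) = 9287/10000 ≈ 0.928700

1 1 2467/2500
2 2 4881/5000
3 3 9287/10000
s(2y) = (1/(4881/5000) − 1)/(2) = 119/9762 ≈ 1.2190%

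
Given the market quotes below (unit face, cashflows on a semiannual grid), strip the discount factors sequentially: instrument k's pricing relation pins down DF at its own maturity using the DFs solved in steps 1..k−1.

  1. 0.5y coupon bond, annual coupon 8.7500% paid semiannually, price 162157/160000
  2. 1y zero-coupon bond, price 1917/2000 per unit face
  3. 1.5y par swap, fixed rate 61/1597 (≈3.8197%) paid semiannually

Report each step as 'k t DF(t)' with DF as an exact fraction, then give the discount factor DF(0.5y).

step 1 [0.5y] bond c/2=7/160: DF=(162157/160000 − 7/160·(0))/(1+7/160) = 971/1000 ≈ 0.971000
step 2 [1y] zero: DF = P = 1917/2000 ≈ 0.958500
step 3 [1.5y] swap r/2=61/3194: DF=(1 − 61/3194·(0.971000+0.958500))/(1+61/3194) = 9451/10000 ≈ 0.945100

1 1/2 971/1000
2 1 1917/2000
3 3/2 9451/10000
DF(0.5y) = 971/1000 ≈ 0.971000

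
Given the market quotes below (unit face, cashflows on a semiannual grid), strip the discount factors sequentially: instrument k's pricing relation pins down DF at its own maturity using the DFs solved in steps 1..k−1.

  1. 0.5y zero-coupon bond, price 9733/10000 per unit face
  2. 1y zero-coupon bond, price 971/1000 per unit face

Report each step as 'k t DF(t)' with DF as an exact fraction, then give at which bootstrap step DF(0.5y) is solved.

step 1 [0.5y] zero: DF = P = 9733/10000 ≈ 0.973300
step 2 [1y] zero: DF = P = 971/1000 ≈ 0.971000

1 1/2 9733/10000
2 1 971/1000
DF(0.5y) is solved at step 1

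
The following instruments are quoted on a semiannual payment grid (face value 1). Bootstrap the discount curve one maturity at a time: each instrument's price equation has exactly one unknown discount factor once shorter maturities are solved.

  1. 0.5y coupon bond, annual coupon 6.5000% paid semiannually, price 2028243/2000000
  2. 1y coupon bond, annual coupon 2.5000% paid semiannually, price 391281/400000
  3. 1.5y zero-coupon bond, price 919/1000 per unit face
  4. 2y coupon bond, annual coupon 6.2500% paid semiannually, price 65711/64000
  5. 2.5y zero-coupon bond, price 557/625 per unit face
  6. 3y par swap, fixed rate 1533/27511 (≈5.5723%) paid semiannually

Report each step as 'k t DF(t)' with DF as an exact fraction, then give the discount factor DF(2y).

step 1 [0.5y] bond c/2=13/400: DF=(2028243/2000000 − 13/400·(0))/(1+13/400) = 4911/5000 ≈ 0.982200
step 2 [1y] bond c/2=1/80: DF=(391281/400000 − 1/80·(0.982200))/(1+1/80) = 477/500 ≈ 0.954000
step 3 [1.5y] zero: DF = P = 919/1000 ≈ 0.919000
step 4 [2y] bond c/2=1/32: DF=(65711/64000 − 1/32·(0.982200+0.954000+0.919000))/(1+1/32) = 9091/10000 ≈ 0.909100
step 5 [2.5y] zero: DF = P = 557/625 ≈ 0.891200
step 6 [3y] swap r/2=1533/55022: DF=(1 − 1533/55022·(0.982200+0.954000+0.919000+0.909100+0.891200))/(1+1533/55022) = 8467/10000 ≈ 0.846700

1 1/2 4911/5000
2 1 477/500
3 3/2 919/1000
4 2 9091/10000
5 5/2 557/625
6 3 8467/10000
DF(2y) = 9091/10000 ≈ 0.909100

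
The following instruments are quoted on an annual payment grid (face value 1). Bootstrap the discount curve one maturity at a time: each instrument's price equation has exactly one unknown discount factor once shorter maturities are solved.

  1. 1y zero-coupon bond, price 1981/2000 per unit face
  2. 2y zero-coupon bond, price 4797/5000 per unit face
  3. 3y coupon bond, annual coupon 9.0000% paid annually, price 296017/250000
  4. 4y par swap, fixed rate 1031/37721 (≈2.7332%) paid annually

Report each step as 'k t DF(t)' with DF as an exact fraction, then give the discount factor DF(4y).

1 1 1981/2000
2 2 4797/5000
3 3 9253/10000
4 4 8969/10000
DF(4y) = 8969/10000 ≈ 0.896900

step 1 [1y] zero: DF = P = 1981/2000 ≈ 0.990500
step 2 [2y] zero: DF = P = 4797/5000 ≈ 0.959400
step 3 [3y] bond c/1=9/100: DF=(296017/250000 − 9/100·(0.990500+0.959400))/(1+9/100) = 9253/10000 ≈ 0.925300
step 4 [4y] swap r/1=1031/37721: DF=(1 − 1031/37721·(0.990500+0.959400+0.925300))/(1+1031/37721) = 8969/10000 ≈ 0.896900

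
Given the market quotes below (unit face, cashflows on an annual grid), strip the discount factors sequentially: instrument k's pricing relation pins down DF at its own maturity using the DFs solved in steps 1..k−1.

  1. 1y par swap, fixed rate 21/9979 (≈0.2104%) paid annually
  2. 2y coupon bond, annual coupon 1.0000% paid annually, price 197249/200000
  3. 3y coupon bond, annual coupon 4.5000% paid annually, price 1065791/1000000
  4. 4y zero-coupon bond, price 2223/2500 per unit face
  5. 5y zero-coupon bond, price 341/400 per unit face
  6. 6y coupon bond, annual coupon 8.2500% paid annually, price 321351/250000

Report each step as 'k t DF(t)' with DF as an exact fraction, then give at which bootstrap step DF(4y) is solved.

1 1 9979/10000
2 2 4833/5000
3 3 9353/10000
4 4 2223/2500
5 5 341/400
6 6 8337/10000
DF(4y) is solved at step 4

step 1 [1y] swap r/1=21/9979: DF=(1 − 21/9979·(0))/(1+21/9979) = 9979/10000 ≈ 0.997900
step 2 [2y] bond c/1=1/100: DF=(197249/200000 − 1/100·(0.997900))/(1+1/100) = 4833/5000 ≈ 0.966600
step 3 [3y] bond c/1=9/200: DF=(1065791/1000000 − 9/200·(0.997900+0.966600))/(1+9/200) = 9353/10000 ≈ 0.935300
step 4 [4y] zero: DF = P = 2223/2500 ≈ 0.889200
step 5 [5y] zero: DF = P = 341/400 ≈ 0.852500
step 6 [6y] bond c/1=33/400: DF=(321351/250000 − 33/400·(0.997900+0.966600+0.935300+0.889200+0.852500))/(1+33/400) = 8337/10000 ≈ 0.833700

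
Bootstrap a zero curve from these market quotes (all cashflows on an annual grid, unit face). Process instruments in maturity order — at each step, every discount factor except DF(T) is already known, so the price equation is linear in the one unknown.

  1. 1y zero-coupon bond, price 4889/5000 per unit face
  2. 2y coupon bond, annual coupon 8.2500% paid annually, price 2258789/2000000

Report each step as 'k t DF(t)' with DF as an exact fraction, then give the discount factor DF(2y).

1 1 4889/5000
2 2 1211/1250
DF(2y) = 1211/1250 ≈ 0.968800

step 1 [1y] zero: DF = P = 4889/5000 ≈ 0.977800
step 2 [2y] bond c/1=33/400: DF=(2258789/2000000 − 33/400·(0.977800))/(1+33/400) = 1211/1250 ≈ 0.968800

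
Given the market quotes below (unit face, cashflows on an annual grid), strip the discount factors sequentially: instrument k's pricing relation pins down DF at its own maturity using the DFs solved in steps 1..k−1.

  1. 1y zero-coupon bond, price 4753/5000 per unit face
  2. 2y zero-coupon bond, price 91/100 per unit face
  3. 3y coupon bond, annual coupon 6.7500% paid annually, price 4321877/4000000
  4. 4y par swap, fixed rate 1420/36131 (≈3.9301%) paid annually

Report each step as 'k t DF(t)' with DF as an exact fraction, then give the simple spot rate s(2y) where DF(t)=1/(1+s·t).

step 1 [1y] zero: DF = P = 4753/5000 ≈ 0.950600
step 2 [2y] zero: DF = P = 91/100 ≈ 0.910000
step 3 [3y] bond c/1=27/400: DF=(4321877/4000000 − 27/400·(0.950600+0.910000))/(1+27/400) = 1789/2000 ≈ 0.894500
step 4 [4y] swap r/1=1420/36131: DF=(1 − 1420/36131·(0.950600+0.910000+0.894500))/(1+1420/36131) = 429/500 ≈ 0.858000

1 1 4753/5000
2 2 91/100
3 3 1789/2000
4 4 429/500
s(2y) = (1/(91/100) − 1)/(2) = 9/182 ≈ 4.9451%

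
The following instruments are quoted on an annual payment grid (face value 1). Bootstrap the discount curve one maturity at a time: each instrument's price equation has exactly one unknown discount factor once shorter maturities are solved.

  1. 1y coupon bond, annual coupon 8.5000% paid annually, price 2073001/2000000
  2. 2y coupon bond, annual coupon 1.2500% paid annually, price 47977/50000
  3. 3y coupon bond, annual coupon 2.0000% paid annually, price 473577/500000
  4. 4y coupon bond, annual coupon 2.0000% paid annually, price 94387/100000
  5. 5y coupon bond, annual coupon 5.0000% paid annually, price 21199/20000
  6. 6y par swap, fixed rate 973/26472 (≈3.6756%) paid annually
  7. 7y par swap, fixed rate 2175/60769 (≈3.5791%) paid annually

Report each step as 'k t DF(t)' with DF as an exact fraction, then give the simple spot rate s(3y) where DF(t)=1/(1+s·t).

1 1 9553/10000
2 2 9359/10000
3 3 1783/2000
4 4 2177/2500
5 5 1671/2000
6 6 4027/5000
7 7 313/400
s(3y) = (1/(1783/2000) − 1)/(3) = 217/5349 ≈ 4.0568%

step 1 [1y] bond c/1=17/200: DF=(2073001/2000000 − 17/200·(0))/(1+17/200) = 9553/10000 ≈ 0.955300
step 2 [2y] bond c/1=1/80: DF=(47977/50000 − 1/80·(0.955300))/(1+1/80) = 9359/10000 ≈ 0.935900
step 3 [3y] bond c/1=1/50: DF=(473577/500000 − 1/50·(0.955300+0.935900))/(1+1/50) = 1783/2000 ≈ 0.891500
step 4 [4y] bond c/1=1/50: DF=(94387/100000 − 1/50·(0.955300+0.935900+0.891500))/(1+1/50) = 2177/2500 ≈ 0.870800
step 5 [5y] bond c/1=1/20: DF=(21199/20000 − 1/20·(0.955300+0.935900+0.891500+0.870800))/(1+1/20) = 1671/2000 ≈ 0.835500
step 6 [6y] swap r/1=973/26472: DF=(1 − 973/26472·(0.955300+0.935900+0.891500+0.870800+0.835500))/(1+973/26472) = 4027/5000 ≈ 0.805400
step 7 [7y] swap r/1=2175/60769: DF=(1 − 2175/60769·(0.955300+0.935900+0.891500+0.870800+0.835500+0.805400))/(1+2175/60769) = 313/400 ≈ 0.782500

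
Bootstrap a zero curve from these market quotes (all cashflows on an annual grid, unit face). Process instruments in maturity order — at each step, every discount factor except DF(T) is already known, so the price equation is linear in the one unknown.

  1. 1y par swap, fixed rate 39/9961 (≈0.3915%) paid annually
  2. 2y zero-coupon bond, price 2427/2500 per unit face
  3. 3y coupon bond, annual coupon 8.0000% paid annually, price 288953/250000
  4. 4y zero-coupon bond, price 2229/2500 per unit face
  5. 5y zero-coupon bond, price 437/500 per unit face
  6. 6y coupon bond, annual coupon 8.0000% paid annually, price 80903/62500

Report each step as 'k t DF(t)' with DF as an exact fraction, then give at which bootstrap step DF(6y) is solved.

step 1 [1y] swap r/1=39/9961: DF=(1 − 39/9961·(0))/(1+39/9961) = 9961/10000 ≈ 0.996100
step 2 [2y] zero: DF = P = 2427/2500 ≈ 0.970800
step 3 [3y] bond c/1=2/25: DF=(288953/250000 − 2/25·(0.996100+0.970800))/(1+2/25) = 1849/2000 ≈ 0.924500
step 4 [4y] zero: DF = P = 2229/2500 ≈ 0.891600
step 5 [5y] zero: DF = P = 437/500 ≈ 0.874000
step 6 [6y] bond c/1=2/25: DF=(80903/62500 − 2/25·(0.996100+0.970800+0.924500+0.891600+0.874000))/(1+2/25) = 1067/1250 ≈ 0.853600

1 1 9961/10000
2 2 2427/2500
3 3 1849/2000
4 4 2229/2500
5 5 437/500
6 6 1067/1250
DF(6y) is solved at step 6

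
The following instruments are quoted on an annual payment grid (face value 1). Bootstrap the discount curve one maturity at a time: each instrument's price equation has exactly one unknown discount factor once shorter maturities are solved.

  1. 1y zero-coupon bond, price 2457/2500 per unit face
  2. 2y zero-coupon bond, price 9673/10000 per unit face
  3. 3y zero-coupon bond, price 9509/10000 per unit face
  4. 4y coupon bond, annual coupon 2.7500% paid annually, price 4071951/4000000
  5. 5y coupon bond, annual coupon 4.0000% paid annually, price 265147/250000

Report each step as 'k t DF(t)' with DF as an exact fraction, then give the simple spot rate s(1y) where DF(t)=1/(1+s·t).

1 1 2457/2500
2 2 9673/10000
3 3 9509/10000
4 4 9131/10000
5 5 8731/10000
s(1y) = (1/(2457/2500) − 1)/(1) = 43/2457 ≈ 1.7501%

step 1 [1y] zero: DF = P = 2457/2500 ≈ 0.982800
step 2 [2y] zero: DF = P = 9673/10000 ≈ 0.967300
step 3 [3y] zero: DF = P = 9509/10000 ≈ 0.950900
step 4 [4y] bond c/1=11/400: DF=(4071951/4000000 − 11/400·(0.982800+0.967300+0.950900))/(1+11/400) = 9131/10000 ≈ 0.913100
step 5 [5y] bond c/1=1/25: DF=(265147/250000 − 1/25·(0.982800+0.967300+0.950900+0.913100))/(1+1/25) = 8731/10000 ≈ 0.873100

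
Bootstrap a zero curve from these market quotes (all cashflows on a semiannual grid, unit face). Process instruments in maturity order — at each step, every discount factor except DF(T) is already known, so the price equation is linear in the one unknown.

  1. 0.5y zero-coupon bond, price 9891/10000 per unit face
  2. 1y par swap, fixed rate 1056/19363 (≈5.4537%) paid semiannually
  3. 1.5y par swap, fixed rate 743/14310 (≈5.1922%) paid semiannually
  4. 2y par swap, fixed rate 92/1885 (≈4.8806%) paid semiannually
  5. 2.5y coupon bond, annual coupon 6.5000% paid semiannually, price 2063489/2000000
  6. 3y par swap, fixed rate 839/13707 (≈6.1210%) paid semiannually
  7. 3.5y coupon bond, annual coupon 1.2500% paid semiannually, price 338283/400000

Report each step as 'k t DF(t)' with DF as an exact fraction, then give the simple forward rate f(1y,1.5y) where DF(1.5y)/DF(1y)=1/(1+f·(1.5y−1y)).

step 1 [0.5y] zero: DF = P = 9891/10000 ≈ 0.989100
step 2 [1y] swap r/2=528/19363: DF=(1 − 528/19363·(0.989100))/(1+528/19363) = 592/625 ≈ 0.947200
step 3 [1.5y] swap r/2=743/28620: DF=(1 − 743/28620·(0.989100+0.947200))/(1+743/28620) = 9257/10000 ≈ 0.925700
step 4 [2y] swap r/2=46/1885: DF=(1 − 46/1885·(0.989100+0.947200+0.925700))/(1+46/1885) = 227/250 ≈ 0.908000
step 5 [2.5y] bond c/2=13/400: DF=(2063489/2000000 − 13/400·(0.989100+0.947200+0.925700+0.908000))/(1+13/400) = 4403/5000 ≈ 0.880600
step 6 [3y] swap r/2=839/27414: DF=(1 − 839/27414·(0.989100+0.947200+0.925700+0.908000+0.880600))/(1+839/27414) = 4161/5000 ≈ 0.832200
step 7 [3.5y] bond c/2=1/160: DF=(338283/400000 − 1/160·(0.989100+0.947200+0.925700+0.908000+0.880600+0.832200))/(1+1/160) = 504/625 ≈ 0.806400

1 1/2 9891/10000
2 1 592/625
3 3/2 9257/10000
4 2 227/250
5 5/2 4403/5000
6 3 4161/5000
7 7/2 504/625
f(1y,1.5y) = ((592/625)/(9257/10000) − 1)/(1/2) = 430/9257 ≈ 4.6451%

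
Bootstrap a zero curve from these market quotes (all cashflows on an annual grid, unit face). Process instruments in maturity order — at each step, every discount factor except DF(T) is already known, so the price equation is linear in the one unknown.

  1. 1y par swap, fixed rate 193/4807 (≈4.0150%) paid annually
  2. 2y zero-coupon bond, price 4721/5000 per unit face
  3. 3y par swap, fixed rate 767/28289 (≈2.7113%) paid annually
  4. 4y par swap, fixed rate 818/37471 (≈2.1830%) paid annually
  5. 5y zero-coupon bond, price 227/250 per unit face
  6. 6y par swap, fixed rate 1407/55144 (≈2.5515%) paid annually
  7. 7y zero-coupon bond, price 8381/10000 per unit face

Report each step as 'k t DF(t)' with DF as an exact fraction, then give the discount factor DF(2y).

1 1 4807/5000
2 2 4721/5000
3 3 9233/10000
4 4 4591/5000
5 5 227/250
6 6 8593/10000
7 7 8381/10000
DF(2y) = 4721/5000 ≈ 0.944200

step 1 [1y] swap r/1=193/4807: DF=(1 − 193/4807·(0))/(1+193/4807) = 4807/5000 ≈ 0.961400
step 2 [2y] zero: DF = P = 4721/5000 ≈ 0.944200
step 3 [3y] swap r/1=767/28289: DF=(1 − 767/28289·(0.961400+0.944200))/(1+767/28289) = 9233/10000 ≈ 0.923300
step 4 [4y] swap r/1=818/37471: DF=(1 − 818/37471·(0.961400+0.944200+0.923300))/(1+818/37471) = 4591/5000 ≈ 0.918200
step 5 [5y] zero: DF = P = 227/250 ≈ 0.908000
step 6 [6y] swap r/1=1407/55144: DF=(1 − 1407/55144·(0.961400+0.944200+0.923300+0.918200+0.908000))/(1+1407/55144) = 8593/10000 ≈ 0.859300
step 7 [7y] zero: DF = P = 8381/10000 ≈ 0.838100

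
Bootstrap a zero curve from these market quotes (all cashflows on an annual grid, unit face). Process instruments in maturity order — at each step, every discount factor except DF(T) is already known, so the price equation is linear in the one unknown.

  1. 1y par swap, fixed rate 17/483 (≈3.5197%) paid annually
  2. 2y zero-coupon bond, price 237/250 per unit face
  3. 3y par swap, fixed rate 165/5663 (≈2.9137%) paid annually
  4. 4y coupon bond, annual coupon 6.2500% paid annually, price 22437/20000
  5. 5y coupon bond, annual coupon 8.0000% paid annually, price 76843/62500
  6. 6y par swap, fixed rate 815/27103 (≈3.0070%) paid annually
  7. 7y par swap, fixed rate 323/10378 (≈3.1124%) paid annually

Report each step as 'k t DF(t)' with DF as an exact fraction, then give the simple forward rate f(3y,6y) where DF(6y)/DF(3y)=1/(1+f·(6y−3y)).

step 1 [1y] swap r/1=17/483: DF=(1 − 17/483·(0))/(1+17/483) = 483/500 ≈ 0.966000
step 2 [2y] zero: DF = P = 237/250 ≈ 0.948000
step 3 [3y] swap r/1=165/5663: DF=(1 − 165/5663·(0.966000+0.948000))/(1+165/5663) = 367/400 ≈ 0.917500
step 4 [4y] bond c/1=1/16: DF=(22437/20000 − 1/16·(0.966000+0.948000+0.917500))/(1+1/16) = 8893/10000 ≈ 0.889300
step 5 [5y] bond c/1=2/25: DF=(76843/62500 − 2/25·(0.966000+0.948000+0.917500+0.889300))/(1+2/25) = 2157/2500 ≈ 0.862800
step 6 [6y] swap r/1=815/27103: DF=(1 − 815/27103·(0.966000+0.948000+0.917500+0.889300+0.862800))/(1+815/27103) = 837/1000 ≈ 0.837000
step 7 [7y] swap r/1=323/10378: DF=(1 − 323/10378·(0.966000+0.948000+0.917500+0.889300+0.862800+0.837000))/(1+323/10378) = 4031/5000 ≈ 0.806200

1 1 483/500
2 2 237/250
3 3 367/400
4 4 8893/10000
5 5 2157/2500
6 6 837/1000
7 7 4031/5000
f(3y,6y) = ((367/400)/(837/1000) − 1)/(3) = 161/5022 ≈ 3.2059%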